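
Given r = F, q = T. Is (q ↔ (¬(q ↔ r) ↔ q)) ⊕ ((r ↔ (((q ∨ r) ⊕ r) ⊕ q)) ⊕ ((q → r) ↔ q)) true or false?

Substituting r=F, q=T:
q ↔ r = T ↔ F = F
¬(q ↔ r) = ¬F = T
¬(q ↔ r) ↔ q = T ↔ T = T
q ↔ (¬(q ↔ r) ↔ q) = T ↔ T = T
q ∨ r = T ∨ F = T
(q ∨ r) ⊕ r = T ⊕ F = T
((q ∨ r) ⊕ r) ⊕ q = T ⊕ T = F
r ↔ (((q ∨ r) ⊕ r) ⊕ q) = F ↔ F = T
q → r = T → F = F
(q → r) ↔ q = F ↔ T = F
(r ↔ (((q ∨ r) ⊕ r) ⊕ q)) ⊕ ((q → r) ↔ q) = T ⊕ F = T
(q ↔ (¬(q ↔ r) ↔ q)) ⊕ ((r ↔ (((q ∨ r) ⊕ r) ⊕ q)) ⊕ ((q → r) ↔ q)) = T ⊕ T = F

F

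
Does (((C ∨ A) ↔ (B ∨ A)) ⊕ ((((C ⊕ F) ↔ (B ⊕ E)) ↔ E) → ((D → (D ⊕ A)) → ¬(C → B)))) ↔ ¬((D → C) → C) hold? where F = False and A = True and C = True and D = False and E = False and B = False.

Substituting F=False, A=True, C=True, D=False, E=False, B=False:
C ∨ A = True ∨ True = True
B ∨ A = False ∨ True = True
(C ∨ A) ↔ (B ∨ A) = True ↔ True = True
C ⊕ F = True ⊕ False = True
B ⊕ E = False ⊕ False = False
(C ⊕ F) ↔ (B ⊕ E) = True ↔ False = False
((C ⊕ F) ↔ (B ⊕ E)) ↔ E = False ↔ False = True
D ⊕ A = False ⊕ True = True
D → (D ⊕ A) = False → True = True
C → B = True → False = False
¬(C → B) = ¬False = True
(D → (D ⊕ A)) → ¬(C → B) = True → True = True
(((C ⊕ F) ↔ (B ⊕ E)) ↔ E) → ((D → (D ⊕ A)) → ¬(C → B)) = True → True = True
((C ∨ A) ↔ (B ∨ A)) ⊕ ((((C ⊕ F) ↔ (B ⊕ E)) ↔ E) → ((D → (D ⊕ A)) → ¬(C → B))) = True ⊕ True = False
D → C = False → True = True
(D → C) → C = True → True = True
¬((D → C) → C) = ¬True = False
(((C ∨ A) ↔ (B ∨ A)) ⊕ ((((C ⊕ F) ↔ (B ⊕ E)) ↔ E) → ((D → (D ⊕ A)) → ¬(C → B)))) ↔ ¬((D → C) → C) = False ↔ False = True

True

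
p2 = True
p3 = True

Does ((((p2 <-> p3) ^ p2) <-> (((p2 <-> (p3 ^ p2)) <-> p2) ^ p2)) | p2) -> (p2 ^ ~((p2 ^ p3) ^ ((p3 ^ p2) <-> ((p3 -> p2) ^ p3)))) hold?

Substituting p2=True, p3=True:
p2 <-> p3 = True <-> True = True
(p2 <-> p3) ^ p2 = True ^ True = False
p3 ^ p2 = True ^ True = False
p2 <-> (p3 ^ p2) = True <-> False = False
(p2 <-> (p3 ^ p2)) <-> p2 = False <-> True = False
((p2 <-> (p3 ^ p2)) <-> p2) ^ p2 = False ^ True = True
((p2 <-> p3) ^ p2) <-> (((p2 <-> (p3 ^ p2)) <-> p2) ^ p2) = False <-> True = False
(((p2 <-> p3) ^ p2) <-> (((p2 <-> (p3 ^ p2)) <-> p2) ^ p2)) | p2 = False | True = True
p2 ^ p3 = True ^ True = False
p3 ^ p2 = True ^ True = False
p3 -> p2 = True -> True = True
(p3 -> p2) ^ p3 = True ^ True = False
(p3 ^ p2) <-> ((p3 -> p2) ^ p3) = False <-> False = True
(p2 ^ p3) ^ ((p3 ^ p2) <-> ((p3 -> p2) ^ p3)) = False ^ True = True
~((p2 ^ p3) ^ ((p3 ^ p2) <-> ((p3 -> p2) ^ p3))) = ~True = False
p2 ^ ~((p2 ^ p3) ^ ((p3 ^ p2) <-> ((p3 -> p2) ^ p3))) = True ^ False = True
((((p2 <-> p3) ^ p2) <-> (((p2 <-> (p3 ^ p2)) <-> p2) ^ p2)) | p2) -> (p2 ^ ~((p2 ^ p3) ^ ((p3 ^ p2) <-> ((p3 -> p2) ^ p3)))) = True -> True = True

True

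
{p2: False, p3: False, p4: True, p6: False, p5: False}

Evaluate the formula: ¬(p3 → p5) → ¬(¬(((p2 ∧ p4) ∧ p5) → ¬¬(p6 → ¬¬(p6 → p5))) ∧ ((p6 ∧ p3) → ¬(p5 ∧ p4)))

True

p3 → p5 = False → False = True
¬(p3 → p5) = ¬True = False
p2 ∧ p4 = False ∧ True = False
(p2 ∧ p4) ∧ p5 = False ∧ False = False
p6 → p5 = False → False = True
¬(p6 → p5) = ¬True = False
¬¬(p6 → p5) = ¬False = True
p6 → ¬¬(p6 → p5) = False → True = True
¬(p6 → ¬¬(p6 → p5)) = ¬True = False
¬¬(p6 → ¬¬(p6 → p5)) = ¬False = True
((p2 ∧ p4) ∧ p5) → ¬¬(p6 → ¬¬(p6 → p5)) = False → True = True
¬(((p2 ∧ p4) ∧ p5) → ¬¬(p6 → ¬¬(p6 → p5))) = ¬True = False
p6 ∧ p3 = False ∧ False = False
p5 ∧ p4 = False ∧ True = False
¬(p5 ∧ p4) = ¬False = True
(p6 ∧ p3) → ¬(p5 ∧ p4) = False → True = True
¬(((p2 ∧ p4) ∧ p5) → ¬¬(p6 → ¬¬(p6 → p5))) ∧ ((p6 ∧ p3) → ¬(p5 ∧ p4)) = False ∧ True = False
¬(¬(((p2 ∧ p4) ∧ p5) → ¬¬(p6 → ¬¬(p6 → p5))) ∧ ((p6 ∧ p3) → ¬(p5 ∧ p4))) = ¬False = True
¬(p3 → p5) → ¬(¬(((p2 ∧ p4) ∧ p5) → ¬¬(p6 → ¬¬(p6 → p5))) ∧ ((p6 ∧ p3) → ¬(p5 ∧ p4))) = False → True = True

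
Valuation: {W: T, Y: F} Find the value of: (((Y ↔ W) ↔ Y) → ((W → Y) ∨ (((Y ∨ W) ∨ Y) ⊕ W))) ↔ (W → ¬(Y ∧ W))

F

Y ↔ W = F ↔ T = F
(Y ↔ W) ↔ Y = F ↔ F = T
W → Y = T → F = F
Y ∨ W = F ∨ T = T
(Y ∨ W) ∨ Y = T ∨ F = T
((Y ∨ W) ∨ Y) ⊕ W = T ⊕ T = F
(W → Y) ∨ (((Y ∨ W) ∨ Y) ⊕ W) = F ∨ F = F
((Y ↔ W) ↔ Y) → ((W → Y) ∨ (((Y ∨ W) ∨ Y) ⊕ W)) = T → F = F
Y ∧ W = F ∧ T = F
¬(Y ∧ W) = ¬F = T
W → ¬(Y ∧ W) = T → T = T
(((Y ↔ W) ↔ Y) → ((W → Y) ∨ (((Y ∨ W) ∨ Y) ⊕ W))) ↔ (W → ¬(Y ∧ W)) = F ↔ T = F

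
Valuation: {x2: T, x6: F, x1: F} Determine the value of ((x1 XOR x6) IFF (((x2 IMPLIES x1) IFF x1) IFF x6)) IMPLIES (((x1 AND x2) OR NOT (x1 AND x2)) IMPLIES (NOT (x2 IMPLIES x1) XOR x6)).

x1 XOR x6 = F XOR F = F
x2 IMPLIES x1 = T IMPLIES F = F
(x2 IMPLIES x1) IFF x1 = F IFF F = T
((x2 IMPLIES x1) IFF x1) IFF x6 = T IFF F = F
(x1 XOR x6) IFF (((x2 IMPLIES x1) IFF x1) IFF x6) = F IFF F = T
x1 AND x2 = F AND T = F
x1 AND x2 = F AND T = F
NOT (x1 AND x2) = NOT F = T
(x1 AND x2) OR NOT (x1 AND x2) = F OR T = T
x2 IMPLIES x1 = T IMPLIES F = F
NOT (x2 IMPLIES x1) = NOT F = T
NOT (x2 IMPLIES x1) XOR x6 = T XOR F = T
((x1 AND x2) OR NOT (x1 AND x2)) IMPLIES (NOT (x2 IMPLIES x1) XOR x6) = T IMPLIES T = T
((x1 XOR x6) IFF (((x2 IMPLIES x1) IFF x1) IFF x6)) IMPLIES (((x1 AND x2) OR NOT (x1 AND x2)) IMPLIES (NOT (x2 IMPLIES x1) XOR x6)) = T IMPLIES T = T

T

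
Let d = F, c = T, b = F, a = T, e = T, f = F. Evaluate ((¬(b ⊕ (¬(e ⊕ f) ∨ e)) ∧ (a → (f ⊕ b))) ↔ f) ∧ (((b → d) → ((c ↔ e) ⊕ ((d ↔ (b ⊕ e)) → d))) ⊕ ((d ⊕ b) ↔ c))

e ⊕ f = T ⊕ F = T
¬(e ⊕ f) = ¬T = F
¬(e ⊕ f) ∨ e = F ∨ T = T
b ⊕ (¬(e ⊕ f) ∨ e) = F ⊕ T = T
¬(b ⊕ (¬(e ⊕ f) ∨ e)) = ¬T = F
f ⊕ b = F ⊕ F = F
a → (f ⊕ b) = T → F = F
¬(b ⊕ (¬(e ⊕ f) ∨ e)) ∧ (a → (f ⊕ b)) = F ∧ F = F
(¬(b ⊕ (¬(e ⊕ f) ∨ e)) ∧ (a → (f ⊕ b))) ↔ f = F ↔ F = T
b → d = F → F = T
c ↔ e = T ↔ T = T
b ⊕ e = F ⊕ T = T
d ↔ (b ⊕ e) = F ↔ T = F
(d ↔ (b ⊕ e)) → d = F → F = T
(c ↔ e) ⊕ ((d ↔ (b ⊕ e)) → d) = T ⊕ T = F
(b → d) → ((c ↔ e) ⊕ ((d ↔ (b ⊕ e)) → d)) = T → F = F
d ⊕ b = F ⊕ F = F
(d ⊕ b) ↔ c = F ↔ T = F
((b → d) → ((c ↔ e) ⊕ ((d ↔ (b ⊕ e)) → d))) ⊕ ((d ⊕ b) ↔ c) = F ⊕ F = F
((¬(b ⊕ (¬(e ⊕ f) ∨ e)) ∧ (a → (f ⊕ b))) ↔ f) ∧ (((b → d) → ((c ↔ e) ⊕ ((d ↔ (b ⊕ e)) → d))) ⊕ ((d ⊕ b) ↔ c)) = T ∧ F = F

F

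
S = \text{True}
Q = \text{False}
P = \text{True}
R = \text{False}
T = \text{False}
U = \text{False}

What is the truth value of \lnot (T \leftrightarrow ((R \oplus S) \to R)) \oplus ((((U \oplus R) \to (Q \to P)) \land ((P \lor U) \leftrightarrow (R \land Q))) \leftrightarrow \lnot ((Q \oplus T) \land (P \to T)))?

\text{False}

R \oplus S = \text{False} \oplus \text{True} = \text{True}
(R \oplus S) \to R = \text{True} \to \text{False} = \text{False}
T \leftrightarrow ((R \oplus S) \to R) = \text{False} \leftrightarrow \text{False} = \text{True}
\lnot (T \leftrightarrow ((R \oplus S) \to R)) = \lnot \text{True} = \text{False}
U \oplus R = \text{False} \oplus \text{False} = \text{False}
Q \to P = \text{False} \to \text{True} = \text{True}
(U \oplus R) \to (Q \to P) = \text{False} \to \text{True} = \text{True}
P \lor U = \text{True} \lor \text{False} = \text{True}
R \land Q = \text{False} \land \text{False} = \text{False}
(P \lor U) \leftrightarrow (R \land Q) = \text{True} \leftrightarrow \text{False} = \text{False}
((U \oplus R) \to (Q \to P)) \land ((P \lor U) \leftrightarrow (R \land Q)) = \text{True} \land \text{False} = \text{False}
Q \oplus T = \text{False} \oplus \text{False} = \text{False}
P \to T = \text{True} \to \text{False} = \text{False}
(Q \oplus T) \land (P \to T) = \text{False} \land \text{False} = \text{False}
\lnot ((Q \oplus T) \land (P \to T)) = \lnot \text{False} = \text{True}
(((U \oplus R) \to (Q \to P)) \land ((P \lor U) \leftrightarrow (R \land Q))) \leftrightarrow \lnot ((Q \oplus T) \land (P \to T)) = \text{False} \leftrightarrow \text{True} = \text{False}
\lnot (T \leftrightarrow ((R \oplus S) \to R)) \oplus ((((U \oplus R) \to (Q \to P)) \land ((P \lor U) \leftrightarrow (R \land Q))) \leftrightarrow \lnot ((Q \oplus T) \land (P \to T))) = \text{False} \oplus \text{False} = \text{False}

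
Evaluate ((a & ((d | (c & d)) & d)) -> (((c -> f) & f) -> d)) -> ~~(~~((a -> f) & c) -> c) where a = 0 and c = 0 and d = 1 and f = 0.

Substituting a=0, c=0, d=1, f=0:
c & d = 0 & 1 = 0
d | (c & d) = 1 | 0 = 1
(d | (c & d)) & d = 1 & 1 = 1
a & ((d | (c & d)) & d) = 0 & 1 = 0
c -> f = 0 -> 0 = 1
(c -> f) & f = 1 & 0 = 0
((c -> f) & f) -> d = 0 -> 1 = 1
(a & ((d | (c & d)) & d)) -> (((c -> f) & f) -> d) = 0 -> 1 = 1
a -> f = 0 -> 0 = 1
(a -> f) & c = 1 & 0 = 0
~((a -> f) & c) = ~0 = 1
~~((a -> f) & c) = ~1 = 0
~~((a -> f) & c) -> c = 0 -> 0 = 1
~(~~((a -> f) & c) -> c) = ~1 = 0
~~(~~((a -> f) & c) -> c) = ~0 = 1
((a & ((d | (c & d)) & d)) -> (((c -> f) & f) -> d)) -> ~~(~~((a -> f) & c) -> c) = 1 -> 1 = 1

1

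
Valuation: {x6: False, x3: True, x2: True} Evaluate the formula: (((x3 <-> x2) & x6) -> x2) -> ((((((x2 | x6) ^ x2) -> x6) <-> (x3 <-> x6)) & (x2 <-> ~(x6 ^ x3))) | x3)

True

x3 <-> x2 = True <-> True = True
(x3 <-> x2) & x6 = True & False = False
((x3 <-> x2) & x6) -> x2 = False -> True = True
x2 | x6 = True | False = True
(x2 | x6) ^ x2 = True ^ True = False
((x2 | x6) ^ x2) -> x6 = False -> False = True
x3 <-> x6 = True <-> False = False
(((x2 | x6) ^ x2) -> x6) <-> (x3 <-> x6) = True <-> False = False
x6 ^ x3 = False ^ True = True
~(x6 ^ x3) = ~True = False
x2 <-> ~(x6 ^ x3) = True <-> False = False
((((x2 | x6) ^ x2) -> x6) <-> (x3 <-> x6)) & (x2 <-> ~(x6 ^ x3)) = False & False = False
(((((x2 | x6) ^ x2) -> x6) <-> (x3 <-> x6)) & (x2 <-> ~(x6 ^ x3))) | x3 = False | True = True
(((x3 <-> x2) & x6) -> x2) -> ((((((x2 | x6) ^ x2) -> x6) <-> (x3 <-> x6)) & (x2 <-> ~(x6 ^ x3))) | x3) = True -> True = True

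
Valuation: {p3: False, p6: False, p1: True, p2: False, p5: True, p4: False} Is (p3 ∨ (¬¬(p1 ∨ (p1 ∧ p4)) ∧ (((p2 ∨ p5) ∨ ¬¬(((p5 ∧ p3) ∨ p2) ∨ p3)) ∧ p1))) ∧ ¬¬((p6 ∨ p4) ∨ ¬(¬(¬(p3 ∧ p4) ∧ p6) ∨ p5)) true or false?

False

p1 ∧ p4 = True ∧ False = False
p1 ∨ (p1 ∧ p4) = True ∨ False = True
¬(p1 ∨ (p1 ∧ p4)) = ¬True = False
¬¬(p1 ∨ (p1 ∧ p4)) = ¬False = True
p2 ∨ p5 = False ∨ True = True
p5 ∧ p3 = True ∧ False = False
(p5 ∧ p3) ∨ p2 = False ∨ False = False
((p5 ∧ p3) ∨ p2) ∨ p3 = False ∨ False = False
¬(((p5 ∧ p3) ∨ p2) ∨ p3) = ¬False = True
¬¬(((p5 ∧ p3) ∨ p2) ∨ p3) = ¬True = False
(p2 ∨ p5) ∨ ¬¬(((p5 ∧ p3) ∨ p2) ∨ p3) = True ∨ False = True
((p2 ∨ p5) ∨ ¬¬(((p5 ∧ p3) ∨ p2) ∨ p3)) ∧ p1 = True ∧ True = True
¬¬(p1 ∨ (p1 ∧ p4)) ∧ (((p2 ∨ p5) ∨ ¬¬(((p5 ∧ p3) ∨ p2) ∨ p3)) ∧ p1) = True ∧ True = True
p3 ∨ (¬¬(p1 ∨ (p1 ∧ p4)) ∧ (((p2 ∨ p5) ∨ ¬¬(((p5 ∧ p3) ∨ p2) ∨ p3)) ∧ p1)) = False ∨ True = True
p6 ∨ p4 = False ∨ False = False
p3 ∧ p4 = False ∧ False = False
¬(p3 ∧ p4) = ¬False = True
¬(p3 ∧ p4) ∧ p6 = True ∧ False = False
¬(¬(p3 ∧ p4) ∧ p6) = ¬False = True
¬(¬(p3 ∧ p4) ∧ p6) ∨ p5 = True ∨ True = True
¬(¬(¬(p3 ∧ p4) ∧ p6) ∨ p5) = ¬True = False
(p6 ∨ p4) ∨ ¬(¬(¬(p3 ∧ p4) ∧ p6) ∨ p5) = False ∨ False = False
¬((p6 ∨ p4) ∨ ¬(¬(¬(p3 ∧ p4) ∧ p6) ∨ p5)) = ¬False = True
¬¬((p6 ∨ p4) ∨ ¬(¬(¬(p3 ∧ p4) ∧ p6) ∨ p5)) = ¬True = False
(p3 ∨ (¬¬(p1 ∨ (p1 ∧ p4)) ∧ (((p2 ∨ p5) ∨ ¬¬(((p5 ∧ p3) ∨ p2) ∨ p3)) ∧ p1))) ∧ ¬¬((p6 ∨ p4) ∨ ¬(¬(¬(p3 ∧ p4) ∧ p6) ∨ p5)) = True ∧ False = False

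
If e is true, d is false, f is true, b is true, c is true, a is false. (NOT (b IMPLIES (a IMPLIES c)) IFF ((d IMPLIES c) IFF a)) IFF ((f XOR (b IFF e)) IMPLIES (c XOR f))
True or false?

a IMPLIES c = False IMPLIES True = True
b IMPLIES (a IMPLIES c) = True IMPLIES True = True
NOT (b IMPLIES (a IMPLIES c)) = NOT True = False
d IMPLIES c = False IMPLIES True = True
(d IMPLIES c) IFF a = True IFF False = False
NOT (b IMPLIES (a IMPLIES c)) IFF ((d IMPLIES c) IFF a) = False IFF False = True
b IFF e = True IFF True = True
f XOR (b IFF e) = True XOR True = False
c XOR f = True XOR True = False
(f XOR (b IFF e)) IMPLIES (c XOR f) = False IMPLIES False = True
(NOT (b IMPLIES (a IMPLIES c)) IFF ((d IMPLIES c) IFF a)) IFF ((f XOR (b IFF e)) IMPLIES (c XOR f)) = True IFF True = True

True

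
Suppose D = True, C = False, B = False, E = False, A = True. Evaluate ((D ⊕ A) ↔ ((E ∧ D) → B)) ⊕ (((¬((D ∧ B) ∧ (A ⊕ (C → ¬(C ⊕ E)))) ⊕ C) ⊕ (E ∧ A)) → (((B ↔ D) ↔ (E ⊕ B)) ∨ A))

True

Substituting D=True, C=False, B=False, E=False, A=True:
D ⊕ A = True ⊕ True = False
E ∧ D = False ∧ True = False
(E ∧ D) → B = False → False = True
(D ⊕ A) ↔ ((E ∧ D) → B) = False ↔ True = False
D ∧ B = True ∧ False = False
C ⊕ E = False ⊕ False = False
¬(C ⊕ E) = ¬False = True
C → ¬(C ⊕ E) = False → True = True
A ⊕ (C → ¬(C ⊕ E)) = True ⊕ True = False
(D ∧ B) ∧ (A ⊕ (C → ¬(C ⊕ E))) = False ∧ False = False
¬((D ∧ B) ∧ (A ⊕ (C → ¬(C ⊕ E)))) = ¬False = True
¬((D ∧ B) ∧ (A ⊕ (C → ¬(C ⊕ E)))) ⊕ C = True ⊕ False = True
E ∧ A = False ∧ True = False
(¬((D ∧ B) ∧ (A ⊕ (C → ¬(C ⊕ E)))) ⊕ C) ⊕ (E ∧ A) = True ⊕ False = True
B ↔ D = False ↔ True = False
E ⊕ B = False ⊕ False = False
(B ↔ D) ↔ (E ⊕ B) = False ↔ False = True
((B ↔ D) ↔ (E ⊕ B)) ∨ A = True ∨ True = True
((¬((D ∧ B) ∧ (A ⊕ (C → ¬(C ⊕ E)))) ⊕ C) ⊕ (E ∧ A)) → (((B ↔ D) ↔ (E ⊕ B)) ∨ A) = True → True = True
((D ⊕ A) ↔ ((E ∧ D) → B)) ⊕ (((¬((D ∧ B) ∧ (A ⊕ (C → ¬(C ⊕ E)))) ⊕ C) ⊕ (E ∧ A)) → (((B ↔ D) ↔ (E ⊕ B)) ∨ A)) = False ⊕ True = True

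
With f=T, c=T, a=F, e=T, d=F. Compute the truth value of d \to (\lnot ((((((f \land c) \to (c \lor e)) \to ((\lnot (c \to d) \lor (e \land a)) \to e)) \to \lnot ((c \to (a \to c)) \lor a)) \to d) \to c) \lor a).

T

f \land c = T \land T = T
c \lor e = T \lor T = T
(f \land c) \to (c \lor e) = T \to T = T
c \to d = T \to F = F
\lnot (c \to d) = \lnot F = T
e \land a = T \land F = F
\lnot (c \to d) \lor (e \land a) = T \lor F = T
(\lnot (c \to d) \lor (e \land a)) \to e = T \to T = T
((f \land c) \to (c \lor e)) \to ((\lnot (c \to d) \lor (e \land a)) \to e) = T \to T = T
a \to c = F \to T = T
c \to (a \to c) = T \to T = T
(c \to (a \to c)) \lor a = T \lor F = T
\lnot ((c \to (a \to c)) \lor a) = \lnot T = F
(((f \land c) \to (c \lor e)) \to ((\lnot (c \to d) \lor (e \land a)) \to e)) \to \lnot ((c \to (a \to c)) \lor a) = T \to F = F
((((f \land c) \to (c \lor e)) \to ((\lnot (c \to d) \lor (e \land a)) \to e)) \to \lnot ((c \to (a \to c)) \lor a)) \to d = F \to F = T
(((((f \land c) \to (c \lor e)) \to ((\lnot (c \to d) \lor (e \land a)) \to e)) \to \lnot ((c \to (a \to c)) \lor a)) \to d) \to c = T \to T = T
\lnot ((((((f \land c) \to (c \lor e)) \to ((\lnot (c \to d) \lor (e \land a)) \to e)) \to \lnot ((c \to (a \to c)) \lor a)) \to d) \to c) = \lnot T = F
\lnot ((((((f \land c) \to (c \lor e)) \to ((\lnot (c \to d) \lor (e \land a)) \to e)) \to \lnot ((c \to (a \to c)) \lor a)) \to d) \to c) \lor a = F \lor F = F
d \to (\lnot ((((((f \land c) \to (c \lor e)) \to ((\lnot (c \to d) \lor (e \land a)) \to e)) \to \lnot ((c \to (a \to c)) \lor a)) \to d) \to c) \lor a) = F \to F = T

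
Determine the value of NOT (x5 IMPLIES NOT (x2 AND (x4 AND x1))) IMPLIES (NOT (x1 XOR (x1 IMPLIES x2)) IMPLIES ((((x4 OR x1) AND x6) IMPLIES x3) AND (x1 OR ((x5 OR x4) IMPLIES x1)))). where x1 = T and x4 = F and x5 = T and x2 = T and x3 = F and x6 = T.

T

x4 AND x1 = F AND T = F
x2 AND (x4 AND x1) = T AND F = F
NOT (x2 AND (x4 AND x1)) = NOT F = T
x5 IMPLIES NOT (x2 AND (x4 AND x1)) = T IMPLIES T = T
NOT (x5 IMPLIES NOT (x2 AND (x4 AND x1))) = NOT T = F
x1 IMPLIES x2 = T IMPLIES T = T
x1 XOR (x1 IMPLIES x2) = T XOR T = F
NOT (x1 XOR (x1 IMPLIES x2)) = NOT F = T
x4 OR x1 = F OR T = T
(x4 OR x1) AND x6 = T AND T = T
((x4 OR x1) AND x6) IMPLIES x3 = T IMPLIES F = F
x5 OR x4 = T OR F = T
(x5 OR x4) IMPLIES x1 = T IMPLIES T = T
x1 OR ((x5 OR x4) IMPLIES x1) = T OR T = T
(((x4 OR x1) AND x6) IMPLIES x3) AND (x1 OR ((x5 OR x4) IMPLIES x1)) = F AND T = F
NOT (x1 XOR (x1 IMPLIES x2)) IMPLIES ((((x4 OR x1) AND x6) IMPLIES x3) AND (x1 OR ((x5 OR x4) IMPLIES x1))) = T IMPLIES F = F
NOT (x5 IMPLIES NOT (x2 AND (x4 AND x1))) IMPLIES (NOT (x1 XOR (x1 IMPLIES x2)) IMPLIES ((((x4 OR x1) AND x6) IMPLIES x3) AND (x1 OR ((x5 OR x4) IMPLIES x1)))) = F IMPLIES F = T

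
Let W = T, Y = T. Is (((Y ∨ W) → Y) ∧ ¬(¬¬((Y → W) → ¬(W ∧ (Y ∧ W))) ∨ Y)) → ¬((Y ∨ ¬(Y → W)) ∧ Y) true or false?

Y ∨ W = T ∨ T = T
(Y ∨ W) → Y = T → T = T
Y → W = T → T = T
Y ∧ W = T ∧ T = T
W ∧ (Y ∧ W) = T ∧ T = T
¬(W ∧ (Y ∧ W)) = ¬T = F
(Y → W) → ¬(W ∧ (Y ∧ W)) = T → F = F
¬((Y → W) → ¬(W ∧ (Y ∧ W))) = ¬F = T
¬¬((Y → W) → ¬(W ∧ (Y ∧ W))) = ¬T = F
¬¬((Y → W) → ¬(W ∧ (Y ∧ W))) ∨ Y = F ∨ T = T
¬(¬¬((Y → W) → ¬(W ∧ (Y ∧ W))) ∨ Y) = ¬T = F
((Y ∨ W) → Y) ∧ ¬(¬¬((Y → W) → ¬(W ∧ (Y ∧ W))) ∨ Y) = T ∧ F = F
Y → W = T → T = T
¬(Y → W) = ¬T = F
Y ∨ ¬(Y → W) = T ∨ F = T
(Y ∨ ¬(Y → W)) ∧ Y = T ∧ T = T
¬((Y ∨ ¬(Y → W)) ∧ Y) = ¬T = F
(((Y ∨ W) → Y) ∧ ¬(¬¬((Y → W) → ¬(W ∧ (Y ∧ W))) ∨ Y)) → ¬((Y ∨ ¬(Y → W)) ∧ Y) = F → F = T

T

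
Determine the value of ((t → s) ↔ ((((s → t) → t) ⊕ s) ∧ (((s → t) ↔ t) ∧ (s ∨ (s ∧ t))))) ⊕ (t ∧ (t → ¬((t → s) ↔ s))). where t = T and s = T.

F

t → s = T → T = T
s → t = T → T = T
(s → t) → t = T → T = T
((s → t) → t) ⊕ s = T ⊕ T = F
s → t = T → T = T
(s → t) ↔ t = T ↔ T = T
s ∧ t = T ∧ T = T
s ∨ (s ∧ t) = T ∨ T = T
((s → t) ↔ t) ∧ (s ∨ (s ∧ t)) = T ∧ T = T
(((s → t) → t) ⊕ s) ∧ (((s → t) ↔ t) ∧ (s ∨ (s ∧ t))) = F ∧ T = F
(t → s) ↔ ((((s → t) → t) ⊕ s) ∧ (((s → t) ↔ t) ∧ (s ∨ (s ∧ t)))) = T ↔ F = F
t → s = T → T = T
(t → s) ↔ s = T ↔ T = T
¬((t → s) ↔ s) = ¬T = F
t → ¬((t → s) ↔ s) = T → F = F
t ∧ (t → ¬((t → s) ↔ s)) = T ∧ F = F
((t → s) ↔ ((((s → t) → t) ⊕ s) ∧ (((s → t) ↔ t) ∧ (s ∨ (s ∧ t))))) ⊕ (t ∧ (t → ¬((t → s) ↔ s))) = F ⊕ F = F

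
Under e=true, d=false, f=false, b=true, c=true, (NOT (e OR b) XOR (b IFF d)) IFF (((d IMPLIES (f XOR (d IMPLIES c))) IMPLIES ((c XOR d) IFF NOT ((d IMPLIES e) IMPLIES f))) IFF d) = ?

true

Substituting e=true, d=false, f=false, b=true, c=true:
e OR b = true OR true = true
NOT (e OR b) = NOT true = false
b IFF d = true IFF false = false
NOT (e OR b) XOR (b IFF d) = false XOR false = false
d IMPLIES c = false IMPLIES true = true
f XOR (d IMPLIES c) = false XOR true = true
d IMPLIES (f XOR (d IMPLIES c)) = false IMPLIES true = true
c XOR d = true XOR false = true
d IMPLIES e = false IMPLIES true = true
(d IMPLIES e) IMPLIES f = true IMPLIES false = false
NOT ((d IMPLIES e) IMPLIES f) = NOT false = true
(c XOR d) IFF NOT ((d IMPLIES e) IMPLIES f) = true IFF true = true
(d IMPLIES (f XOR (d IMPLIES c))) IMPLIES ((c XOR d) IFF NOT ((d IMPLIES e) IMPLIES f)) = true IMPLIES true = true
((d IMPLIES (f XOR (d IMPLIES c))) IMPLIES ((c XOR d) IFF NOT ((d IMPLIES e) IMPLIES f))) IFF d = true IFF false = false
(NOT (e OR b) XOR (b IFF d)) IFF (((d IMPLIES (f XOR (d IMPLIES c))) IMPLIES ((c XOR d) IFF NOT ((d IMPLIES e) IMPLIES f))) IFF d) = false IFF false = true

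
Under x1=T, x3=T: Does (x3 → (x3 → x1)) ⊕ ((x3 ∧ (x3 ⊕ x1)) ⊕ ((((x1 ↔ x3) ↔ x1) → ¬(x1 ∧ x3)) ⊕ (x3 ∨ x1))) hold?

F

Substituting x1=T, x3=T:
x3 → x1 = T → T = T
x3 → (x3 → x1) = T → T = T
x3 ⊕ x1 = T ⊕ T = F
x3 ∧ (x3 ⊕ x1) = T ∧ F = F
x1 ↔ x3 = T ↔ T = T
(x1 ↔ x3) ↔ x1 = T ↔ T = T
x1 ∧ x3 = T ∧ T = T
¬(x1 ∧ x3) = ¬T = F
((x1 ↔ x3) ↔ x1) → ¬(x1 ∧ x3) = T → F = F
x3 ∨ x1 = T ∨ T = T
(((x1 ↔ x3) ↔ x1) → ¬(x1 ∧ x3)) ⊕ (x3 ∨ x1) = F ⊕ T = T
(x3 ∧ (x3 ⊕ x1)) ⊕ ((((x1 ↔ x3) ↔ x1) → ¬(x1 ∧ x3)) ⊕ (x3 ∨ x1)) = F ⊕ T = T
(x3 → (x3 → x1)) ⊕ ((x3 ∧ (x3 ⊕ x1)) ⊕ ((((x1 ↔ x3) ↔ x1) → ¬(x1 ∧ x3)) ⊕ (x3 ∨ x1))) = T ⊕ T = F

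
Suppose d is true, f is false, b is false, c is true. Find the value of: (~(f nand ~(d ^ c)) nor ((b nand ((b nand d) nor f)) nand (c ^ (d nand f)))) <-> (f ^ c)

Substituting d=1, f=0, b=0, c=1:
d ^ c = 1 ^ 1 = 0
~(d ^ c) = ~0 = 1
f nand ~(d ^ c) = 0 nand 1 = 1
~(f nand ~(d ^ c)) = ~1 = 0
b nand d = 0 nand 1 = 1
(b nand d) nor f = 1 nor 0 = 0
b nand ((b nand d) nor f) = 0 nand 0 = 1
d nand f = 1 nand 0 = 1
c ^ (d nand f) = 1 ^ 1 = 0
(b nand ((b nand d) nor f)) nand (c ^ (d nand f)) = 1 nand 0 = 1
~(f nand ~(d ^ c)) nor ((b nand ((b nand d) nor f)) nand (c ^ (d nand f))) = 0 nor 1 = 0
f ^ c = 0 ^ 1 = 1
(~(f nand ~(d ^ c)) nor ((b nand ((b nand d) nor f)) nand (c ^ (d nand f)))) <-> (f ^ c) = 0 <-> 1 = 0

0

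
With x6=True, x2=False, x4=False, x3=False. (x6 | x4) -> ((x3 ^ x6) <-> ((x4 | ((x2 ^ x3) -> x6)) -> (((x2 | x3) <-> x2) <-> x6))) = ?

True

x6 | x4 = True | False = True
x3 ^ x6 = False ^ True = True
x2 ^ x3 = False ^ False = False
(x2 ^ x3) -> x6 = False -> True = True
x4 | ((x2 ^ x3) -> x6) = False | True = True
x2 | x3 = False | False = False
(x2 | x3) <-> x2 = False <-> False = True
((x2 | x3) <-> x2) <-> x6 = True <-> True = True
(x4 | ((x2 ^ x3) -> x6)) -> (((x2 | x3) <-> x2) <-> x6) = True -> True = True
(x3 ^ x6) <-> ((x4 | ((x2 ^ x3) -> x6)) -> (((x2 | x3) <-> x2) <-> x6)) = True <-> True = True
(x6 | x4) -> ((x3 ^ x6) <-> ((x4 | ((x2 ^ x3) -> x6)) -> (((x2 | x3) <-> x2) <-> x6))) = True -> True = True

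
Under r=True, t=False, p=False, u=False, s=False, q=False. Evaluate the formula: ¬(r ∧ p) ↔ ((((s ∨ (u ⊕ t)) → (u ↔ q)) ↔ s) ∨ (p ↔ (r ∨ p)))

False

r ∧ p = True ∧ False = False
¬(r ∧ p) = ¬False = True
u ⊕ t = False ⊕ False = False
s ∨ (u ⊕ t) = False ∨ False = False
u ↔ q = False ↔ False = True
(s ∨ (u ⊕ t)) → (u ↔ q) = False → True = True
((s ∨ (u ⊕ t)) → (u ↔ q)) ↔ s = True ↔ False = False
r ∨ p = True ∨ False = True
p ↔ (r ∨ p) = False ↔ True = False
(((s ∨ (u ⊕ t)) → (u ↔ q)) ↔ s) ∨ (p ↔ (r ∨ p)) = False ∨ False = False
¬(r ∧ p) ↔ ((((s ∨ (u ⊕ t)) → (u ↔ q)) ↔ s) ∨ (p ↔ (r ∨ p))) = True ↔ False = False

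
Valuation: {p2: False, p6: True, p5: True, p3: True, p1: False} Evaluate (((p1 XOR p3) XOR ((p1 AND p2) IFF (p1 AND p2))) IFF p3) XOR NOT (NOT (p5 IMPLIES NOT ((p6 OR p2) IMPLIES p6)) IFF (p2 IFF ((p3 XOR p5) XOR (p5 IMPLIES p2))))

p1 XOR p3 = False XOR True = True
p1 AND p2 = False AND False = False
p1 AND p2 = False AND False = False
(p1 AND p2) IFF (p1 AND p2) = False IFF False = True
(p1 XOR p3) XOR ((p1 AND p2) IFF (p1 AND p2)) = True XOR True = False
((p1 XOR p3) XOR ((p1 AND p2) IFF (p1 AND p2))) IFF p3 = False IFF True = False
p6 OR p2 = True OR False = True
(p6 OR p2) IMPLIES p6 = True IMPLIES True = True
NOT ((p6 OR p2) IMPLIES p6) = NOT True = False
p5 IMPLIES NOT ((p6 OR p2) IMPLIES p6) = True IMPLIES False = False
NOT (p5 IMPLIES NOT ((p6 OR p2) IMPLIES p6)) = NOT False = True
p3 XOR p5 = True XOR True = False
p5 IMPLIES p2 = True IMPLIES False = False
(p3 XOR p5) XOR (p5 IMPLIES p2) = False XOR False = False
p2 IFF ((p3 XOR p5) XOR (p5 IMPLIES p2)) = False IFF False = True
NOT (p5 IMPLIES NOT ((p6 OR p2) IMPLIES p6)) IFF (p2 IFF ((p3 XOR p5) XOR (p5 IMPLIES p2))) = True IFF True = True
NOT (NOT (p5 IMPLIES NOT ((p6 OR p2) IMPLIES p6)) IFF (p2 IFF ((p3 XOR p5) XOR (p5 IMPLIES p2)))) = NOT True = False
(((p1 XOR p3) XOR ((p1 AND p2) IFF (p1 AND p2))) IFF p3) XOR NOT (NOT (p5 IMPLIES NOT ((p6 OR p2) IMPLIES p6)) IFF (p2 IFF ((p3 XOR p5) XOR (p5 IMPLIES p2)))) = False XOR False = False

False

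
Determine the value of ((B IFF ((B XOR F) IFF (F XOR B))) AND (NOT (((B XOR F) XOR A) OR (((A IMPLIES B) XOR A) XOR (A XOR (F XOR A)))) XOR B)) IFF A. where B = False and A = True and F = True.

False

Substituting B=False, A=True, F=True:
B XOR F = False XOR True = True
F XOR B = True XOR False = True
(B XOR F) IFF (F XOR B) = True IFF True = True
B IFF ((B XOR F) IFF (F XOR B)) = False IFF True = False
B XOR F = False XOR True = True
(B XOR F) XOR A = True XOR True = False
A IMPLIES B = True IMPLIES False = False
(A IMPLIES B) XOR A = False XOR True = True
F XOR A = True XOR True = False
A XOR (F XOR A) = True XOR False = True
((A IMPLIES B) XOR A) XOR (A XOR (F XOR A)) = True XOR True = False
((B XOR F) XOR A) OR (((A IMPLIES B) XOR A) XOR (A XOR (F XOR A))) = False OR False = False
NOT (((B XOR F) XOR A) OR (((A IMPLIES B) XOR A) XOR (A XOR (F XOR A)))) = NOT False = True
NOT (((B XOR F) XOR A) OR (((A IMPLIES B) XOR A) XOR (A XOR (F XOR A)))) XOR B = True XOR False = True
(B IFF ((B XOR F) IFF (F XOR B))) AND (NOT (((B XOR F) XOR A) OR (((A IMPLIES B) XOR A) XOR (A XOR (F XOR A)))) XOR B) = False AND True = False
((B IFF ((B XOR F) IFF (F XOR B))) AND (NOT (((B XOR F) XOR A) OR (((A IMPLIES B) XOR A) XOR (A XOR (F XOR A)))) XOR B)) IFF A = False IFF True = False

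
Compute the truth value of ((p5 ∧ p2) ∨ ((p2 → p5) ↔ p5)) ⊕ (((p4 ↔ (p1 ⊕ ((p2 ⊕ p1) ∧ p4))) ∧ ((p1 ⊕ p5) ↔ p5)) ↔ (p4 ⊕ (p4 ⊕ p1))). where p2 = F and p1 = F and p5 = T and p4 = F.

Substituting p2=F, p1=F, p5=T, p4=F:
p5 ∧ p2 = T ∧ F = F
p2 → p5 = F → T = T
(p2 → p5) ↔ p5 = T ↔ T = T
(p5 ∧ p2) ∨ ((p2 → p5) ↔ p5) = F ∨ T = T
p2 ⊕ p1 = F ⊕ F = F
(p2 ⊕ p1) ∧ p4 = F ∧ F = F
p1 ⊕ ((p2 ⊕ p1) ∧ p4) = F ⊕ F = F
p4 ↔ (p1 ⊕ ((p2 ⊕ p1) ∧ p4)) = F ↔ F = T
p1 ⊕ p5 = F ⊕ T = T
(p1 ⊕ p5) ↔ p5 = T ↔ T = T
(p4 ↔ (p1 ⊕ ((p2 ⊕ p1) ∧ p4))) ∧ ((p1 ⊕ p5) ↔ p5) = T ∧ T = T
p4 ⊕ p1 = F ⊕ F = F
p4 ⊕ (p4 ⊕ p1) = F ⊕ F = F
((p4 ↔ (p1 ⊕ ((p2 ⊕ p1) ∧ p4))) ∧ ((p1 ⊕ p5) ↔ p5)) ↔ (p4 ⊕ (p4 ⊕ p1)) = T ↔ F = F
((p5 ∧ p2) ∨ ((p2 → p5) ↔ p5)) ⊕ (((p4 ↔ (p1 ⊕ ((p2 ⊕ p1) ∧ p4))) ∧ ((p1 ⊕ p5) ↔ p5)) ↔ (p4 ⊕ (p4 ⊕ p1))) = T ⊕ F = T

T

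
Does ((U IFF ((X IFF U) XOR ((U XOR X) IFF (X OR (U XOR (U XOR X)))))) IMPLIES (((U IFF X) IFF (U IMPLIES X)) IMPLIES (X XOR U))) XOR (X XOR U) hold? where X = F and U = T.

X IFF U = F IFF T = F
U XOR X = T XOR F = T
U XOR X = T XOR F = T
U XOR (U XOR X) = T XOR T = F
X OR (U XOR (U XOR X)) = F OR F = F
(U XOR X) IFF (X OR (U XOR (U XOR X))) = T IFF F = F
(X IFF U) XOR ((U XOR X) IFF (X OR (U XOR (U XOR X)))) = F XOR F = F
U IFF ((X IFF U) XOR ((U XOR X) IFF (X OR (U XOR (U XOR X))))) = T IFF F = F
U IFF X = T IFF F = F
U IMPLIES X = T IMPLIES F = F
(U IFF X) IFF (U IMPLIES X) = F IFF F = T
X XOR U = F XOR T = T
((U IFF X) IFF (U IMPLIES X)) IMPLIES (X XOR U) = T IMPLIES T = T
(U IFF ((X IFF U) XOR ((U XOR X) IFF (X OR (U XOR (U XOR X)))))) IMPLIES (((U IFF X) IFF (U IMPLIES X)) IMPLIES (X XOR U)) = F IMPLIES T = T
X XOR U = F XOR T = T
((U IFF ((X IFF U) XOR ((U XOR X) IFF (X OR (U XOR (U XOR X)))))) IMPLIES (((U IFF X) IFF (U IMPLIES X)) IMPLIES (X XOR U))) XOR (X XOR U) = T XOR T = F

F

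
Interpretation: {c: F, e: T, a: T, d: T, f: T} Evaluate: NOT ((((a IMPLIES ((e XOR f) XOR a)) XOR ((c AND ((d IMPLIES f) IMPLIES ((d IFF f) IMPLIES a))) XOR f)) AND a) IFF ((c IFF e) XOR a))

T

Substituting c=F, e=T, a=T, d=T, f=T:
e XOR f = T XOR T = F
(e XOR f) XOR a = F XOR T = T
a IMPLIES ((e XOR f) XOR a) = T IMPLIES T = T
d IMPLIES f = T IMPLIES T = T
d IFF f = T IFF T = T
(d IFF f) IMPLIES a = T IMPLIES T = T
(d IMPLIES f) IMPLIES ((d IFF f) IMPLIES a) = T IMPLIES T = T
c AND ((d IMPLIES f) IMPLIES ((d IFF f) IMPLIES a)) = F AND T = F
(c AND ((d IMPLIES f) IMPLIES ((d IFF f) IMPLIES a))) XOR f = F XOR T = T
(a IMPLIES ((e XOR f) XOR a)) XOR ((c AND ((d IMPLIES f) IMPLIES ((d IFF f) IMPLIES a))) XOR f) = T XOR T = F
((a IMPLIES ((e XOR f) XOR a)) XOR ((c AND ((d IMPLIES f) IMPLIES ((d IFF f) IMPLIES a))) XOR f)) AND a = F AND T = F
c IFF e = F IFF T = F
(c IFF e) XOR a = F XOR T = T
(((a IMPLIES ((e XOR f) XOR a)) XOR ((c AND ((d IMPLIES f) IMPLIES ((d IFF f) IMPLIES a))) XOR f)) AND a) IFF ((c IFF e) XOR a) = F IFF T = F
NOT ((((a IMPLIES ((e XOR f) XOR a)) XOR ((c AND ((d IMPLIES f) IMPLIES ((d IFF f) IMPLIES a))) XOR f)) AND a) IFF ((c IFF e) XOR a)) = NOT F = T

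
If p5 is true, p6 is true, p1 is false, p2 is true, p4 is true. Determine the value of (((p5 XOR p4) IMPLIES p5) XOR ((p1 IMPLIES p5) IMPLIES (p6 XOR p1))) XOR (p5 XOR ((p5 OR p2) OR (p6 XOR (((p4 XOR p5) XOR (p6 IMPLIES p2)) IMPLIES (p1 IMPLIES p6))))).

p5 XOR p4 = true XOR true = false
(p5 XOR p4) IMPLIES p5 = false IMPLIES true = true
p1 IMPLIES p5 = false IMPLIES true = true
p6 XOR p1 = true XOR false = true
(p1 IMPLIES p5) IMPLIES (p6 XOR p1) = true IMPLIES true = true
((p5 XOR p4) IMPLIES p5) XOR ((p1 IMPLIES p5) IMPLIES (p6 XOR p1)) = true XOR true = false
p5 OR p2 = true OR true = true
p4 XOR p5 = true XOR true = false
p6 IMPLIES p2 = true IMPLIES true = true
(p4 XOR p5) XOR (p6 IMPLIES p2) = false XOR true = true
p1 IMPLIES p6 = false IMPLIES true = true
((p4 XOR p5) XOR (p6 IMPLIES p2)) IMPLIES (p1 IMPLIES p6) = true IMPLIES true = true
p6 XOR (((p4 XOR p5) XOR (p6 IMPLIES p2)) IMPLIES (p1 IMPLIES p6)) = true XOR true = false
(p5 OR p2) OR (p6 XOR (((p4 XOR p5) XOR (p6 IMPLIES p2)) IMPLIES (p1 IMPLIES p6))) = true OR false = true
p5 XOR ((p5 OR p2) OR (p6 XOR (((p4 XOR p5) XOR (p6 IMPLIES p2)) IMPLIES (p1 IMPLIES p6)))) = true XOR true = false
(((p5 XOR p4) IMPLIES p5) XOR ((p1 IMPLIES p5) IMPLIES (p6 XOR p1))) XOR (p5 XOR ((p5 OR p2) OR (p6 XOR (((p4 XOR p5) XOR (p6 IMPLIES p2)) IMPLIES (p1 IMPLIES p6))))) = false XOR false = false

false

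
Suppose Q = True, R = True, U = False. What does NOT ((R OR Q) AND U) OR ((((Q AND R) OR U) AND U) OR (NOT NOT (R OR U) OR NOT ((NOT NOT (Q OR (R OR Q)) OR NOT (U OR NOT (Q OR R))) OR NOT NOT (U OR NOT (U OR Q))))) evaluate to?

True

R OR Q = True OR True = True
(R OR Q) AND U = True AND False = False
NOT ((R OR Q) AND U) = NOT False = True
Q AND R = True AND True = True
(Q AND R) OR U = True OR False = True
((Q AND R) OR U) AND U = True AND False = False
R OR U = True OR False = True
NOT (R OR U) = NOT True = False
NOT NOT (R OR U) = NOT False = True
R OR Q = True OR True = True
Q OR (R OR Q) = True OR True = True
NOT (Q OR (R OR Q)) = NOT True = False
NOT NOT (Q OR (R OR Q)) = NOT False = True
Q OR R = True OR True = True
NOT (Q OR R) = NOT True = False
U OR NOT (Q OR R) = False OR False = False
NOT (U OR NOT (Q OR R)) = NOT False = True
NOT NOT (Q OR (R OR Q)) OR NOT (U OR NOT (Q OR R)) = True OR True = True
U OR Q = False OR True = True
NOT (U OR Q) = NOT True = False
U OR NOT (U OR Q) = False OR False = False
NOT (U OR NOT (U OR Q)) = NOT False = True
NOT NOT (U OR NOT (U OR Q)) = NOT True = False
(NOT NOT (Q OR (R OR Q)) OR NOT (U OR NOT (Q OR R))) OR NOT NOT (U OR NOT (U OR Q)) = True OR False = True
NOT ((NOT NOT (Q OR (R OR Q)) OR NOT (U OR NOT (Q OR R))) OR NOT NOT (U OR NOT (U OR Q))) = NOT True = False
NOT NOT (R OR U) OR NOT ((NOT NOT (Q OR (R OR Q)) OR NOT (U OR NOT (Q OR R))) OR NOT NOT (U OR NOT (U OR Q))) = True OR False = True
(((Q AND R) OR U) AND U) OR (NOT NOT (R OR U) OR NOT ((NOT NOT (Q OR (R OR Q)) OR NOT (U OR NOT (Q OR R))) OR NOT NOT (U OR NOT (U OR Q)))) = False OR True = True
NOT ((R OR Q) AND U) OR ((((Q AND R) OR U) AND U) OR (NOT NOT (R OR U) OR NOT ((NOT NOT (Q OR (R OR Q)) OR NOT (U OR NOT (Q OR R))) OR NOT NOT (U OR NOT (U OR Q))))) = True OR True = True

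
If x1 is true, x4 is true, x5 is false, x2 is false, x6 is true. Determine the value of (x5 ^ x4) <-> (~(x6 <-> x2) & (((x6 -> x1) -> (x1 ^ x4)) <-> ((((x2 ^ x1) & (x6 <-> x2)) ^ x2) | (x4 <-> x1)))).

x5 ^ x4 = 0 ^ 1 = 1
x6 <-> x2 = 1 <-> 0 = 0
~(x6 <-> x2) = ~0 = 1
x6 -> x1 = 1 -> 1 = 1
x1 ^ x4 = 1 ^ 1 = 0
(x6 -> x1) -> (x1 ^ x4) = 1 -> 0 = 0
x2 ^ x1 = 0 ^ 1 = 1
x6 <-> x2 = 1 <-> 0 = 0
(x2 ^ x1) & (x6 <-> x2) = 1 & 0 = 0
((x2 ^ x1) & (x6 <-> x2)) ^ x2 = 0 ^ 0 = 0
x4 <-> x1 = 1 <-> 1 = 1
(((x2 ^ x1) & (x6 <-> x2)) ^ x2) | (x4 <-> x1) = 0 | 1 = 1
((x6 -> x1) -> (x1 ^ x4)) <-> ((((x2 ^ x1) & (x6 <-> x2)) ^ x2) | (x4 <-> x1)) = 0 <-> 1 = 0
~(x6 <-> x2) & (((x6 -> x1) -> (x1 ^ x4)) <-> ((((x2 ^ x1) & (x6 <-> x2)) ^ x2) | (x4 <-> x1))) = 1 & 0 = 0
(x5 ^ x4) <-> (~(x6 <-> x2) & (((x6 -> x1) -> (x1 ^ x4)) <-> ((((x2 ^ x1) & (x6 <-> x2)) ^ x2) | (x4 <-> x1)))) = 1 <-> 0 = 0

0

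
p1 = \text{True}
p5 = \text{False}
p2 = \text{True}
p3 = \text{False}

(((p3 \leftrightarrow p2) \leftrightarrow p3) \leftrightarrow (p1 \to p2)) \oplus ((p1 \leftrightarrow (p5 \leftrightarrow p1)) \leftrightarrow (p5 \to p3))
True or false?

\text{True}

p3 \leftrightarrow p2 = \text{False} \leftrightarrow \text{True} = \text{False}
(p3 \leftrightarrow p2) \leftrightarrow p3 = \text{False} \leftrightarrow \text{False} = \text{True}
p1 \to p2 = \text{True} \to \text{True} = \text{True}
((p3 \leftrightarrow p2) \leftrightarrow p3) \leftrightarrow (p1 \to p2) = \text{True} \leftrightarrow \text{True} = \text{True}
p5 \leftrightarrow p1 = \text{False} \leftrightarrow \text{True} = \text{False}
p1 \leftrightarrow (p5 \leftrightarrow p1) = \text{True} \leftrightarrow \text{False} = \text{False}
p5 \to p3 = \text{False} \to \text{False} = \text{True}
(p1 \leftrightarrow (p5 \leftrightarrow p1)) \leftrightarrow (p5 \to p3) = \text{False} \leftrightarrow \text{True} = \text{False}
(((p3 \leftrightarrow p2) \leftrightarrow p3) \leftrightarrow (p1 \to p2)) \oplus ((p1 \leftrightarrow (p5 \leftrightarrow p1)) \leftrightarrow (p5 \to p3)) = \text{True} \oplus \text{False} = \text{True}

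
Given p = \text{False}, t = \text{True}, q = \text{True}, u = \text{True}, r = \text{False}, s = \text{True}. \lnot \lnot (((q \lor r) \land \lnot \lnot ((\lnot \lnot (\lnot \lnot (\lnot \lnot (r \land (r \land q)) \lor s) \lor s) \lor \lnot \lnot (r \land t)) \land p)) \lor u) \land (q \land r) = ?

q \lor r = \text{True} \lor \text{False} = \text{True}
r \land q = \text{False} \land \text{True} = \text{False}
r \land (r \land q) = \text{False} \land \text{False} = \text{False}
\lnot (r \land (r \land q)) = \lnot \text{False} = \text{True}
\lnot \lnot (r \land (r \land q)) = \lnot \text{True} = \text{False}
\lnot \lnot (r \land (r \land q)) \lor s = \text{False} \lor \text{True} = \text{True}
\lnot (\lnot \lnot (r \land (r \land q)) \lor s) = \lnot \text{True} = \text{False}
\lnot \lnot (\lnot \lnot (r \land (r \land q)) \lor s) = \lnot \text{False} = \text{True}
\lnot \lnot (\lnot \lnot (r \land (r \land q)) \lor s) \lor s = \text{True} \lor \text{True} = \text{True}
\lnot (\lnot \lnot (\lnot \lnot (r \land (r \land q)) \lor s) \lor s) = \lnot \text{True} = \text{False}
\lnot \lnot (\lnot \lnot (\lnot \lnot (r \land (r \land q)) \lor s) \lor s) = \lnot \text{False} = \text{True}
r \land t = \text{False} \land \text{True} = \text{False}
\lnot (r \land t) = \lnot \text{False} = \text{True}
\lnot \lnot (r \land t) = \lnot \text{True} = \text{False}
\lnot \lnot (\lnot \lnot (\lnot \lnot (r \land (r \land q)) \lor s) \lor s) \lor \lnot \lnot (r \land t) = \text{True} \lor \text{False} = \text{True}
(\lnot \lnot (\lnot \lnot (\lnot \lnot (r \land (r \land q)) \lor s) \lor s) \lor \lnot \lnot (r \land t)) \land p = \text{True} \land \text{False} = \text{False}
\lnot ((\lnot \lnot (\lnot \lnot (\lnot \lnot (r \land (r \land q)) \lor s) \lor s) \lor \lnot \lnot (r \land t)) \land p) = \lnot \text{False} = \text{True}
\lnot \lnot ((\lnot \lnot (\lnot \lnot (\lnot \lnot (r \land (r \land q)) \lor s) \lor s) \lor \lnot \lnot (r \land t)) \land p) = \lnot \text{True} = \text{False}
(q \lor r) \land \lnot \lnot ((\lnot \lnot (\lnot \lnot (\lnot \lnot (r \land (r \land q)) \lor s) \lor s) \lor \lnot \lnot (r \land t)) \land p) = \text{True} \land \text{False} = \text{False}
((q \lor r) \land \lnot \lnot ((\lnot \lnot (\lnot \lnot (\lnot \lnot (r \land (r \land q)) \lor s) \lor s) \lor \lnot \lnot (r \land t)) \land p)) \lor u = \text{False} \lor \text{True} = \text{True}
\lnot (((q \lor r) \land \lnot \lnot ((\lnot \lnot (\lnot \lnot (\lnot \lnot (r \land (r \land q)) \lor s) \lor s) \lor \lnot \lnot (r \land t)) \land p)) \lor u) = \lnot \text{True} = \text{False}
\lnot \lnot (((q \lor r) \land \lnot \lnot ((\lnot \lnot (\lnot \lnot (\lnot \lnot (r \land (r \land q)) \lor s) \lor s) \lor \lnot \lnot (r \land t)) \land p)) \lor u) = \lnot \text{False} = \text{True}
q \land r = \text{True} \land \text{False} = \text{False}
\lnot \lnot (((q \lor r) \land \lnot \lnot ((\lnot \lnot (\lnot \lnot (\lnot \lnot (r \land (r \land q)) \lor s) \lor s) \lor \lnot \lnot (r \land t)) \land p)) \lor u) \land (q \land r) = \text{True} \land \text{False} = \text{False}

\text{False}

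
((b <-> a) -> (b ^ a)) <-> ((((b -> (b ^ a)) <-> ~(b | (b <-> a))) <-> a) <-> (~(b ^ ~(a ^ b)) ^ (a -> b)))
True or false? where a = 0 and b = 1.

b <-> a = 1 <-> 0 = 0
b ^ a = 1 ^ 0 = 1
(b <-> a) -> (b ^ a) = 0 -> 1 = 1
b ^ a = 1 ^ 0 = 1
b -> (b ^ a) = 1 -> 1 = 1
b <-> a = 1 <-> 0 = 0
b | (b <-> a) = 1 | 0 = 1
~(b | (b <-> a)) = ~1 = 0
(b -> (b ^ a)) <-> ~(b | (b <-> a)) = 1 <-> 0 = 0
((b -> (b ^ a)) <-> ~(b | (b <-> a))) <-> a = 0 <-> 0 = 1
a ^ b = 0 ^ 1 = 1
~(a ^ b) = ~1 = 0
b ^ ~(a ^ b) = 1 ^ 0 = 1
~(b ^ ~(a ^ b)) = ~1 = 0
a -> b = 0 -> 1 = 1
~(b ^ ~(a ^ b)) ^ (a -> b) = 0 ^ 1 = 1
(((b -> (b ^ a)) <-> ~(b | (b <-> a))) <-> a) <-> (~(b ^ ~(a ^ b)) ^ (a -> b)) = 1 <-> 1 = 1
((b <-> a) -> (b ^ a)) <-> ((((b -> (b ^ a)) <-> ~(b | (b <-> a))) <-> a) <-> (~(b ^ ~(a ^ b)) ^ (a -> b))) = 1 <-> 1 = 1

1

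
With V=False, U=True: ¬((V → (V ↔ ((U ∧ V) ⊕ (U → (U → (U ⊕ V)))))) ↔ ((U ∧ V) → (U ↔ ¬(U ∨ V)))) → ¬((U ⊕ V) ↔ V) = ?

Substituting V=False, U=True:
U ∧ V = True ∧ False = False
U ⊕ V = True ⊕ False = True
U → (U ⊕ V) = True → True = True
U → (U → (U ⊕ V)) = True → True = True
(U ∧ V) ⊕ (U → (U → (U ⊕ V))) = False ⊕ True = True
V ↔ ((U ∧ V) ⊕ (U → (U → (U ⊕ V)))) = False ↔ True = False
V → (V ↔ ((U ∧ V) ⊕ (U → (U → (U ⊕ V))))) = False → False = True
U ∧ V = True ∧ False = False
U ∨ V = True ∨ False = True
¬(U ∨ V) = ¬True = False
U ↔ ¬(U ∨ V) = True ↔ False = False
(U ∧ V) → (U ↔ ¬(U ∨ V)) = False → False = True
(V → (V ↔ ((U ∧ V) ⊕ (U → (U → (U ⊕ V)))))) ↔ ((U ∧ V) → (U ↔ ¬(U ∨ V))) = True ↔ True = True
¬((V → (V ↔ ((U ∧ V) ⊕ (U → (U → (U ⊕ V)))))) ↔ ((U ∧ V) → (U ↔ ¬(U ∨ V)))) = ¬True = False
U ⊕ V = True ⊕ False = True
(U ⊕ V) ↔ V = True ↔ False = False
¬((U ⊕ V) ↔ V) = ¬False = True
¬((V → (V ↔ ((U ∧ V) ⊕ (U → (U → (U ⊕ V)))))) ↔ ((U ∧ V) → (U ↔ ¬(U ∨ V)))) → ¬((U ⊕ V) ↔ V) = False → True = True

True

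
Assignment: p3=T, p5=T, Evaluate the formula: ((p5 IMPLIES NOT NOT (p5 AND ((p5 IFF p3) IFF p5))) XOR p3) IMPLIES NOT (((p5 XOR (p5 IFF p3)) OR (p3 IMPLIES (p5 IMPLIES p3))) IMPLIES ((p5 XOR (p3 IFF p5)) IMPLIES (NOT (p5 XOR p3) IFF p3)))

T

p5 IFF p3 = T IFF T = T
(p5 IFF p3) IFF p5 = T IFF T = T
p5 AND ((p5 IFF p3) IFF p5) = T AND T = T
NOT (p5 AND ((p5 IFF p3) IFF p5)) = NOT T = F
NOT NOT (p5 AND ((p5 IFF p3) IFF p5)) = NOT F = T
p5 IMPLIES NOT NOT (p5 AND ((p5 IFF p3) IFF p5)) = T IMPLIES T = T
(p5 IMPLIES NOT NOT (p5 AND ((p5 IFF p3) IFF p5))) XOR p3 = T XOR T = F
p5 IFF p3 = T IFF T = T
p5 XOR (p5 IFF p3) = T XOR T = F
p5 IMPLIES p3 = T IMPLIES T = T
p3 IMPLIES (p5 IMPLIES p3) = T IMPLIES T = T
(p5 XOR (p5 IFF p3)) OR (p3 IMPLIES (p5 IMPLIES p3)) = F OR T = T
p3 IFF p5 = T IFF T = T
p5 XOR (p3 IFF p5) = T XOR T = F
p5 XOR p3 = T XOR T = F
NOT (p5 XOR p3) = NOT F = T
NOT (p5 XOR p3) IFF p3 = T IFF T = T
(p5 XOR (p3 IFF p5)) IMPLIES (NOT (p5 XOR p3) IFF p3) = F IMPLIES T = T
((p5 XOR (p5 IFF p3)) OR (p3 IMPLIES (p5 IMPLIES p3))) IMPLIES ((p5 XOR (p3 IFF p5)) IMPLIES (NOT (p5 XOR p3) IFF p3)) = T IMPLIES T = T
NOT (((p5 XOR (p5 IFF p3)) OR (p3 IMPLIES (p5 IMPLIES p3))) IMPLIES ((p5 XOR (p3 IFF p5)) IMPLIES (NOT (p5 XOR p3) IFF p3))) = NOT T = F
((p5 IMPLIES NOT NOT (p5 AND ((p5 IFF p3) IFF p5))) XOR p3) IMPLIES NOT (((p5 XOR (p5 IFF p3)) OR (p3 IMPLIES (p5 IMPLIES p3))) IMPLIES ((p5 XOR (p3 IFF p5)) IMPLIES (NOT (p5 XOR p3) IFF p3))) = F IMPLIES F = T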